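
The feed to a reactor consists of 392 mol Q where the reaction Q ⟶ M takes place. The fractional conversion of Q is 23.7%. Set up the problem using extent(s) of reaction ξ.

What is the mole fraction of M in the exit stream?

0.237

Q reacted = 0.237 × 392 = 92.9 mol; ν_Q = −1, so ξ = 92.9/1 = 92.9 mol.
Outlet amounts (n = n₀ + ν ξ):
  Q: 392 − 1(92.9) = 299.1
  M: 0 + 1(92.9) = 92.9
Total out = 392 mol; y_M = 92.9 / 392 = 0.237.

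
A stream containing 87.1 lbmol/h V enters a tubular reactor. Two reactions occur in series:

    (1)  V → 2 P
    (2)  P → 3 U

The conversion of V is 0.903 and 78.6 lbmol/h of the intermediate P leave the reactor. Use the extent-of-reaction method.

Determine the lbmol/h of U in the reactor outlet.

236 lbmol/h

Conversion of V: V consumed = 1ξ₁ = 0.903 × 87.1 → ξ₁ = 78.65 lbmol/h.
P balance: n_P = 0 + 2ξ₁ − 1ξ₂ = 78.6 → ξ₂ = (2·78.65 − 78.6)/1 = 78.7 lbmol/h.
Outlet amounts (n = n₀ + Σ ν·ξ):
  V: 87.1 − 1(78.65) = 8.449
  P: 0 + 2(78.65) − 1(78.7) = 78.6
  U: 0 + 3(78.7) = 236.1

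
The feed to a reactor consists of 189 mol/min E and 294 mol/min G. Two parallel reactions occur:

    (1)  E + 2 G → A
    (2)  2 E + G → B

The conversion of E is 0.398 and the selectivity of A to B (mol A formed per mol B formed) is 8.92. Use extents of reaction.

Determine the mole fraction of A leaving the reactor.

Conversion of E: E consumed = 0.398 × 189 = 75.22 mol/min = 1ξ₁ + 2ξ₂.
Selectivity: 1ξ₁ / (1ξ₂) = 8.92 → ξ₁ = 8.92 ξ₂.
Substitute: (1·8.92 + 2) ξ₂ = 75.22 → ξ₂ = 6.888 mol/min, ξ₁ = 61.45 mol/min.
Outlet amounts (n = n₀ + Σ ν·ξ):
  E: 189 − 1(61.45) − 2(6.888) = 113.8
  G: 294 − 2(61.45) − 1(6.888) = 164.2
  A: 0 + 1(61.45) = 61.45
  B: 0 + 1(6.888) = 6.888
Total out = 346.3 mol/min; y_A = 61.45 / 346.3 = 0.1774.

0.177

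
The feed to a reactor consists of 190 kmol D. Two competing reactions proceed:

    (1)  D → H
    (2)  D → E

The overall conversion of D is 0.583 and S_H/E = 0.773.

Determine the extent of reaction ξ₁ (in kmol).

Conversion of D: D consumed = 0.583 × 190 = 110.8 kmol = 1ξ₁ + 1ξ₂.
Selectivity: 1ξ₁ / (1ξ₂) = 0.773 → ξ₁ = 0.773 ξ₂.
Substitute: (1·0.773 + 1) ξ₂ = 110.8 → ξ₂ = 62.48 kmol, ξ₁ = 48.29 kmol.
Outlet amounts (n = n₀ + Σ ν·ξ):
  D: 190 − 1(48.29) − 1(62.48) = 79.23
  H: 0 + 1(48.29) = 48.29
  E: 0 + 1(62.48) = 62.48

ξ₁ = 48.3 kmol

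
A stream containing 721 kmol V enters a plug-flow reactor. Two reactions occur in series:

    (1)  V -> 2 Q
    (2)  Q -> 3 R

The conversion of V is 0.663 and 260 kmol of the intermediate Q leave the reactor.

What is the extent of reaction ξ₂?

ξ₂ = 696 kmol

Conversion of V: V consumed = 1ξ₁ = 0.663 × 721 → ξ₁ = 478 kmol.
Q balance: n_Q = 0 + 2ξ₁ − 1ξ₂ = 260 → ξ₂ = (2·478 − 260)/1 = 696 kmol.
Outlet amounts (n = n₀ + Σ ν·ξ):
  V: 721 − 1(478) = 243
  Q: 0 + 2(478) − 1(696) = 260
  R: 0 + 3(696) = 2088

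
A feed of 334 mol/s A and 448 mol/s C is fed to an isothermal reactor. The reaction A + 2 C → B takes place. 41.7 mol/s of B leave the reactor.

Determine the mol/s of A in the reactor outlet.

For B: n = n₀ + 1ξ → 41.7 = 0 + 1ξ, giving ξ = 41.7 mol/s.
Outlet amounts (n = n₀ + ν ξ):
  A: 334 − 1(41.7) = 292.3
  C: 448 − 2(41.7) = 364.6
  B: 0 + 1(41.7) = 41.7

292 mol/s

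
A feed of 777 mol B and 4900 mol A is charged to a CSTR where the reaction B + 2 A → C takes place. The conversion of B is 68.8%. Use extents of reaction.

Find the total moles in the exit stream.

B reacted = 0.688 × 777 = 534.6 mol; ν_B = −1, so ξ = 534.6/1 = 534.6 mol.
Outlet amounts (n = n₀ + ν ξ):
  B: 777 − 1(534.6) = 242.4
  A: 4900 − 2(534.6) = 3831
  C: 0 + 1(534.6) = 534.6
Total out = 242.4 + 3831 + 534.6 = 4608 mol.

4610 mol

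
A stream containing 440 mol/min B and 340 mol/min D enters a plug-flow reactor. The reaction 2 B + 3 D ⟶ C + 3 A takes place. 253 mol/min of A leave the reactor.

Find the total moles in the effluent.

696 mol/min

For A: n = n₀ + 3ξ → 253 = 0 + 3ξ, giving ξ = 84.33 mol/min.
Outlet amounts (n = n₀ + ν ξ):
  B: 440 − 2(84.33) = 271.3
  D: 340 − 3(84.33) = 87
  C: 0 + 1(84.33) = 84.33
  A: 0 + 3(84.33) = 253
Total out = 271.3 + 87 + 84.33 + 253 = 695.7 mol/min.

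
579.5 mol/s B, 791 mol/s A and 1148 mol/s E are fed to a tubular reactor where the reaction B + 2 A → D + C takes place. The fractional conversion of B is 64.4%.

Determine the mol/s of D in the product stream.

373 mol/s

B reacted = 0.644 × 579.5 = 373.2 mol/s; ν_B = −1, so ξ = 373.2/1 = 373.2 mol/s.
Outlet amounts (n = n₀ + ν ξ):
  B: 579.5 − 1(373.2) = 206.3
  A: 791 − 2(373.2) = 44.6
  D: 0 + 1(373.2) = 373.2
  C: 0 + 1(373.2) = 373.2
  E: 1148 (inert)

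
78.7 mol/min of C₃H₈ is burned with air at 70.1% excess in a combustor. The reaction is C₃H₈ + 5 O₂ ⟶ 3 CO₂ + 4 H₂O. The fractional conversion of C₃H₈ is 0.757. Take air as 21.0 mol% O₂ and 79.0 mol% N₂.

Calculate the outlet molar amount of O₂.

371 mol/min

Stoichiometric O₂ = 5 × 78.7 = 393.5 mol/min; O₂ fed = 393.5 × 1.701 = 669.3 mol/min.
N₂ fed = 669.3 × 79/21 = 2518 mol/min.
Fuel reacted = 0.757 × 78.7 → ξ = 59.58 mol/min.
Outlet (n = n₀ + ν ξ):
  C₃H₈: 78.7 − 1(59.58) = 19.12
  O₂: 669.3 − 5(59.58) = 371.5
  N₂: 2518 (inert)
  CO₂: 0 + 3(59.58) = 178.7
  H₂O: 0 + 4(59.58) = 238.3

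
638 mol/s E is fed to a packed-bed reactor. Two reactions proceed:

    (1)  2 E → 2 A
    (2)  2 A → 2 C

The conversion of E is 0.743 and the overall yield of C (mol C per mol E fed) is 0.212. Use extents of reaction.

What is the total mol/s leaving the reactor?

638 mol/s

Conversion of E: E consumed = 2ξ₁ = 0.743 × 638 → ξ₁ = 237 mol/s.
Yield of C: 2ξ₂ / 638 = 0.212 → ξ₂ = 67.63 mol/s.
Outlet amounts (n = n₀ + Σ ν·ξ):
  E: 638 − 2(237) = 164
  A: 0 + 2(237) − 2(67.63) = 338.8
  C: 0 + 2(67.63) = 135.3
Total out = 164 + 338.8 + 135.3 = 638 mol/s.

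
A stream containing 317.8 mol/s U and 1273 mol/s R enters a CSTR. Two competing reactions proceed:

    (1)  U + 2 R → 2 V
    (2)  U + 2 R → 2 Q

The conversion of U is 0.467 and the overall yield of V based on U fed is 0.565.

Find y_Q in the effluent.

Yield of V: 2ξ₁ / 317.8 = 0.565 → ξ₁ = 89.78 mol/s.
Conversion of U: 1ξ₁ + 1ξ₂ = 0.467 × 317.8 = 148.4 → ξ₂ = 58.63 mol/s.
Outlet amounts (n = n₀ + Σ ν·ξ):
  U: 317.8 − 1(89.78) − 1(58.63) = 169.4
  R: 1273 − 2(89.78) − 2(58.63) = 976.2
  V: 0 + 2(89.78) = 179.6
  Q: 0 + 2(58.63) = 117.3
Total out = 1442 mol/s; y_Q = 117.3 / 1442 = 0.0813.

0.0813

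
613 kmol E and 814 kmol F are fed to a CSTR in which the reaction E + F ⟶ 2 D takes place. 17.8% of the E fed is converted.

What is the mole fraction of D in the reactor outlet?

E reacted = 0.178 × 613 = 109.1 kmol; ν_E = −1, so ξ = 109.1/1 = 109.1 kmol.
Outlet amounts (n = n₀ + ν ξ):
  E: 613 − 1(109.1) = 503.9
  F: 814 − 1(109.1) = 704.9
  D: 0 + 2(109.1) = 218.2
Total out = 1427 kmol; y_D = 218.2 / 1427 = 0.1529.

0.153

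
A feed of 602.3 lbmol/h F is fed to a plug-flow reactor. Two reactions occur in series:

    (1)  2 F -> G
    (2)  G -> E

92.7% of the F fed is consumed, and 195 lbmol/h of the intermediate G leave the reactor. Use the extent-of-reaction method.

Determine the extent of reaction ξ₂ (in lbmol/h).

Conversion of F: F consumed = 2ξ₁ = 0.927 × 602.3 → ξ₁ = 279.2 lbmol/h.
G balance: n_G = 0 + 1ξ₁ − 1ξ₂ = 195 → ξ₂ = (1·279.2 − 195)/1 = 84.17 lbmol/h.
Outlet amounts (n = n₀ + Σ ν·ξ):
  F: 602.3 − 2(279.2) = 43.97
  G: 0 + 1(279.2) − 1(84.17) = 195
  E: 0 + 1(84.17) = 84.17

ξ₂ = 84.2 lbmol/h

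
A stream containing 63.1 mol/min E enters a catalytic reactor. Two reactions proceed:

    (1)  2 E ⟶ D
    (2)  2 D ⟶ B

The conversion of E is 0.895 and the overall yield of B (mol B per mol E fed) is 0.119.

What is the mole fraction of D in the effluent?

0.483

Conversion of E: E consumed = 2ξ₁ = 0.895 × 63.1 → ξ₁ = 28.24 mol/min.
Yield of B: 1ξ₂ / 63.1 = 0.119 → ξ₂ = 7.509 mol/min.
Outlet amounts (n = n₀ + Σ ν·ξ):
  E: 63.1 − 2(28.24) = 6.626
  D: 0 + 1(28.24) − 2(7.509) = 13.22
  B: 0 + 1(7.509) = 7.509
Total out = 27.35 mol/min; y_D = 13.22 / 27.35 = 0.4833.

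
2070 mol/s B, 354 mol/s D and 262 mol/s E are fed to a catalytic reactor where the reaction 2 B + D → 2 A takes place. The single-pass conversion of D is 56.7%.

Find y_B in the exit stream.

D reacted = 0.567 × 354 = 200.7 mol/s; ν_D = −1, so ξ = 200.7/1 = 200.7 mol/s.
Outlet amounts (n = n₀ + ν ξ):
  B: 2070 − 2(200.7) = 1669
  D: 354 − 1(200.7) = 153.3
  A: 0 + 2(200.7) = 401.4
  E: 262 (inert)
Total out = 2485 mol/s; y_B = 1669 / 2485 = 0.6714.

0.671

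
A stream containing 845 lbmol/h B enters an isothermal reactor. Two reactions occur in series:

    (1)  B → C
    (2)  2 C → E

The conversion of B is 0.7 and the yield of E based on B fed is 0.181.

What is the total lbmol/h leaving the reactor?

692 lbmol/h

Conversion of B: B consumed = 1ξ₁ = 0.7 × 845 → ξ₁ = 591.5 lbmol/h.
Yield of E: 1ξ₂ / 845 = 0.181 → ξ₂ = 152.9 lbmol/h.
Outlet amounts (n = n₀ + Σ ν·ξ):
  B: 845 − 1(591.5) = 253.5
  C: 0 + 1(591.5) − 2(152.9) = 285.6
  E: 0 + 1(152.9) = 152.9
Total out = 253.5 + 285.6 + 152.9 = 692.1 lbmol/h.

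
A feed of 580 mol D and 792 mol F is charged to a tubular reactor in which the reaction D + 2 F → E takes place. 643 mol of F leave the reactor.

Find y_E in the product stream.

For F: n = n₀ − 2ξ → 643 = 792 − 2ξ, giving ξ = 74.5 mol.
Outlet amounts (n = n₀ + ν ξ):
  D: 580 − 1(74.5) = 505.5
  F: 792 − 2(74.5) = 643
  E: 0 + 1(74.5) = 74.5
Total out = 1223 mol; y_E = 74.5 / 1223 = 0.06092.

0.0609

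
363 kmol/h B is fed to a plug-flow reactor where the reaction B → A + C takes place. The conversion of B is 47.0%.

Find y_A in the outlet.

B reacted = 0.47 × 363 = 170.6 kmol/h; ν_B = −1, so ξ = 170.6/1 = 170.6 kmol/h.
Outlet amounts (n = n₀ + ν ξ):
  B: 363 − 1(170.6) = 192.4
  A: 0 + 1(170.6) = 170.6
  C: 0 + 1(170.6) = 170.6
Total out = 533.6 kmol/h; y_A = 170.6 / 533.6 = 0.3197.

0.32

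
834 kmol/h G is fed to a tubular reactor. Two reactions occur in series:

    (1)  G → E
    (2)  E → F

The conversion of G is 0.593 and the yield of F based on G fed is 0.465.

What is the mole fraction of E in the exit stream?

Conversion of G: G consumed = 1ξ₁ = 0.593 × 834 → ξ₁ = 494.6 kmol/h.
Yield of F: 1ξ₂ / 834 = 0.465 → ξ₂ = 387.8 kmol/h.
Outlet amounts (n = n₀ + Σ ν·ξ):
  G: 834 − 1(494.6) = 339.4
  E: 0 + 1(494.6) − 1(387.8) = 106.8
  F: 0 + 1(387.8) = 387.8
Total out = 834 kmol/h; y_E = 106.8 / 834 = 0.128.

0.128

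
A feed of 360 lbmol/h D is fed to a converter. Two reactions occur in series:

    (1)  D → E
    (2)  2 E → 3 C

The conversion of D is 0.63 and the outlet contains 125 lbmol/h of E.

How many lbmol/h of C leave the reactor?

Conversion of D: D consumed = 1ξ₁ = 0.63 × 360 → ξ₁ = 226.8 lbmol/h.
E balance: n_E = 0 + 1ξ₁ − 2ξ₂ = 125 → ξ₂ = (1·226.8 − 125)/2 = 50.9 lbmol/h.
Outlet amounts (n = n₀ + Σ ν·ξ):
  D: 360 − 1(226.8) = 133.2
  E: 0 + 1(226.8) − 2(50.9) = 125
  C: 0 + 3(50.9) = 152.7

153 lbmol/h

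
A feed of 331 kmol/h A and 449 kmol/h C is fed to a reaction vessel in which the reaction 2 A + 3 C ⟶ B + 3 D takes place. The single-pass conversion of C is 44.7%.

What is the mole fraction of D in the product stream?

0.281

C reacted = 0.447 × 449 = 200.7 kmol/h; ν_C = −3, so ξ = 200.7/3 = 66.9 kmol/h.
Outlet amounts (n = n₀ + ν ξ):
  A: 331 − 2(66.9) = 197.2
  C: 449 − 3(66.9) = 248.3
  B: 0 + 1(66.9) = 66.9
  D: 0 + 3(66.9) = 200.7
Total out = 713.1 kmol/h; y_D = 200.7 / 713.1 = 0.2815.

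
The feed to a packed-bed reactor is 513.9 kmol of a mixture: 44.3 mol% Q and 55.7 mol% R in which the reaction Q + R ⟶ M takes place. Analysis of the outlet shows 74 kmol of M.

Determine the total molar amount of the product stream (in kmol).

For M: n = n₀ + 1ξ → 74 = 0 + 1ξ, giving ξ = 74 kmol.
Outlet amounts (n = n₀ + ν ξ):
  Q: 227.7 − 1(74) = 153.7
  R: 286.2 − 1(74) = 212.2
  M: 0 + 1(74) = 74
Total out = 153.7 + 212.2 + 74 = 439.9 kmol.

440 kmol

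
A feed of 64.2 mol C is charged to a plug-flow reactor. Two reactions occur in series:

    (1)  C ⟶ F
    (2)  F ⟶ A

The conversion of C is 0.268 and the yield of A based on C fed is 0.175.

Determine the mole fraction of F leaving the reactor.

0.093

Conversion of C: C consumed = 1ξ₁ = 0.268 × 64.2 → ξ₁ = 17.21 mol.
Yield of A: 1ξ₂ / 64.2 = 0.175 → ξ₂ = 11.23 mol.
Outlet amounts (n = n₀ + Σ ν·ξ):
  C: 64.2 − 1(17.21) = 46.99
  F: 0 + 1(17.21) − 1(11.23) = 5.971
  A: 0 + 1(11.23) = 11.23
Total out = 64.2 mol; y_F = 5.971 / 64.2 = 0.093.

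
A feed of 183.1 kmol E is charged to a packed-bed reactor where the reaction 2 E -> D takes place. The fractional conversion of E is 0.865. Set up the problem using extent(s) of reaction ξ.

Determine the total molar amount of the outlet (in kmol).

104 kmol

E reacted = 0.865 × 183.1 = 158.4 kmol; ν_E = −2, so ξ = 158.4/2 = 79.19 kmol.
Outlet amounts (n = n₀ + ν ξ):
  E: 183.1 − 2(79.19) = 24.72
  D: 0 + 1(79.19) = 79.19
Total out = 24.72 + 79.19 = 103.9 kmol.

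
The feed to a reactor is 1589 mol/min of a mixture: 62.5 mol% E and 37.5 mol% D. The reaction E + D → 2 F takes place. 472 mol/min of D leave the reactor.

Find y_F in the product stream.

For D: n = n₀ − 1ξ → 472 = 595.9 − 1ξ, giving ξ = 123.9 mol/min.
Outlet amounts (n = n₀ + ν ξ):
  E: 993.1 − 1(123.9) = 869.2
  D: 595.9 − 1(123.9) = 472
  F: 0 + 2(123.9) = 247.8
Total out = 1589 mol/min; y_F = 247.8 / 1589 = 0.1559.

0.156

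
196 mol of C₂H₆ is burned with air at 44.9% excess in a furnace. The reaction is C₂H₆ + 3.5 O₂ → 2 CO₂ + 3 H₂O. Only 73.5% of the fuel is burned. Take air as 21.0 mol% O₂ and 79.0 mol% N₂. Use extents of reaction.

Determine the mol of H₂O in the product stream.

Stoichiometric O₂ = 3.5 × 196 = 686 mol; O₂ fed = 686 × 1.449 = 994 mol.
N₂ fed = 994 × 79/21 = 3739 mol.
Fuel reacted = 0.735 × 196 → ξ = 144.1 mol.
Outlet (n = n₀ + ν ξ):
  C₂H₆: 196 − 1(144.1) = 51.94
  O₂: 994 − 3.5(144.1) = 489.8
  N₂: 3739 (inert)
  CO₂: 0 + 2(144.1) = 288.1
  H₂O: 0 + 3(144.1) = 432.2

432 mol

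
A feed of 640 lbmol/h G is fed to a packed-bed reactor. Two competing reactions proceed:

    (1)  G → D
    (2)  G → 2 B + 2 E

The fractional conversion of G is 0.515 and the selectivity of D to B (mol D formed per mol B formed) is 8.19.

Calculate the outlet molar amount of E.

Conversion of G: G consumed = 0.515 × 640 = 329.6 lbmol/h = 1ξ₁ + 1ξ₂.
Selectivity: 1ξ₁ / (2ξ₂) = 8.19 → ξ₁ = 16.38 ξ₂.
Substitute: (1·16.38 + 1) ξ₂ = 329.6 → ξ₂ = 18.96 lbmol/h, ξ₁ = 310.6 lbmol/h.
Outlet amounts (n = n₀ + Σ ν·ξ):
  G: 640 − 1(310.6) − 1(18.96) = 310.4
  D: 0 + 1(310.6) = 310.6
  B: 0 + 2(18.96) = 37.93
  E: 0 + 2(18.96) = 37.93

37.9 lbmol/h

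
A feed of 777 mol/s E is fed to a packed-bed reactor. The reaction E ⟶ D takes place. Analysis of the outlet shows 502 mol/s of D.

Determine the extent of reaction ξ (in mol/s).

ξ = 502 mol/s

For D: n = n₀ + 1ξ → 502 = 0 + 1ξ, giving ξ = 502 mol/s.
Outlet amounts (n = n₀ + ν ξ):
  E: 777 − 1(502) = 275
  D: 0 + 1(502) = 502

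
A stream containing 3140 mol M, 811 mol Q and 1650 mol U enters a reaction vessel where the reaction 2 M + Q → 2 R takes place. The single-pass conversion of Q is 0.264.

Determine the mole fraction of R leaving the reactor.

Q reacted = 0.264 × 811 = 214.1 mol; ν_Q = −1, so ξ = 214.1/1 = 214.1 mol.
Outlet amounts (n = n₀ + ν ξ):
  M: 3140 − 2(214.1) = 2712
  Q: 811 − 1(214.1) = 596.9
  R: 0 + 2(214.1) = 428.2
  U: 1650 (inert)
Total out = 5387 mol; y_R = 428.2 / 5387 = 0.07949.

0.0795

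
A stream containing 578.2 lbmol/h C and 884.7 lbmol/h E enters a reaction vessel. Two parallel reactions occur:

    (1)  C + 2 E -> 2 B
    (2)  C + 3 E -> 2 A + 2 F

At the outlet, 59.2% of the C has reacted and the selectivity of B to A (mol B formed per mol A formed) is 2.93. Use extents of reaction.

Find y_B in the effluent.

0.423

Conversion of C: C consumed = 0.592 × 578.2 = 342.3 lbmol/h = 1ξ₁ + 1ξ₂.
Selectivity: 2ξ₁ / (2ξ₂) = 2.93 → ξ₁ = 2.93 ξ₂.
Substitute: (1·2.93 + 1) ξ₂ = 342.3 → ξ₂ = 87.1 lbmol/h, ξ₁ = 255.2 lbmol/h.
Outlet amounts (n = n₀ + Σ ν·ξ):
  C: 578.2 − 1(255.2) − 1(87.1) = 235.9
  E: 884.7 − 2(255.2) − 3(87.1) = 113
  B: 0 + 2(255.2) = 510.4
  A: 0 + 2(87.1) = 174.2
  F: 0 + 2(87.1) = 174.2
Total out = 1208 lbmol/h; y_B = 510.4 / 1208 = 0.4226.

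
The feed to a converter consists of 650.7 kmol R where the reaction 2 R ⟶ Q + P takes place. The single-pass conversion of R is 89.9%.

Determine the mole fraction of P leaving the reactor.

R reacted = 0.899 × 650.7 = 585 kmol; ν_R = −2, so ξ = 585/2 = 292.5 kmol.
Outlet amounts (n = n₀ + ν ξ):
  R: 650.7 − 2(292.5) = 65.72
  Q: 0 + 1(292.5) = 292.5
  P: 0 + 1(292.5) = 292.5
Total out = 650.7 kmol; y_P = 292.5 / 650.7 = 0.4495.

0.45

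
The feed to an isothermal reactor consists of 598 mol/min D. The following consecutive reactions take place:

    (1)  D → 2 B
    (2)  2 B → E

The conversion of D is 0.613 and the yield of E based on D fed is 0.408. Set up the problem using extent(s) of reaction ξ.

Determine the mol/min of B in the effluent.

Conversion of D: D consumed = 1ξ₁ = 0.613 × 598 → ξ₁ = 366.6 mol/min.
Yield of E: 1ξ₂ / 598 = 0.408 → ξ₂ = 244 mol/min.
Outlet amounts (n = n₀ + Σ ν·ξ):
  D: 598 − 1(366.6) = 231.4
  B: 0 + 2(366.6) − 2(244) = 245.2
  E: 0 + 1(244) = 244

245 mol/min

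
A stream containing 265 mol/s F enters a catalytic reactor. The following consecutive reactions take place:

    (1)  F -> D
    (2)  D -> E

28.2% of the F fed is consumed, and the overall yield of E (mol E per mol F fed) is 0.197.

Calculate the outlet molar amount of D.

Conversion of F: F consumed = 1ξ₁ = 0.282 × 265 → ξ₁ = 74.73 mol/s.
Yield of E: 1ξ₂ / 265 = 0.197 → ξ₂ = 52.21 mol/s.
Outlet amounts (n = n₀ + Σ ν·ξ):
  F: 265 − 1(74.73) = 190.3
  D: 0 + 1(74.73) − 1(52.21) = 22.52
  E: 0 + 1(52.21) = 52.21

22.5 mol/s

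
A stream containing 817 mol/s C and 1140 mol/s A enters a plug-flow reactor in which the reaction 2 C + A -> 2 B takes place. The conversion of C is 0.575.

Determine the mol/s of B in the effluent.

470 mol/s

C reacted = 0.575 × 817 = 469.8 mol/s; ν_C = −2, so ξ = 469.8/2 = 234.9 mol/s.
Outlet amounts (n = n₀ + ν ξ):
  C: 817 − 2(234.9) = 347.2
  A: 1140 − 1(234.9) = 905.1
  B: 0 + 2(234.9) = 469.8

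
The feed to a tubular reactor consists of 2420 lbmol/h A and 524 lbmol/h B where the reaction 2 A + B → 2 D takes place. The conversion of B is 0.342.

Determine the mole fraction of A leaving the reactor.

0.746

B reacted = 0.342 × 524 = 179.2 lbmol/h; ν_B = −1, so ξ = 179.2/1 = 179.2 lbmol/h.
Outlet amounts (n = n₀ + ν ξ):
  A: 2420 − 2(179.2) = 2062
  B: 524 − 1(179.2) = 344.8
  D: 0 + 2(179.2) = 358.4
Total out = 2765 lbmol/h; y_A = 2062 / 2765 = 0.7457.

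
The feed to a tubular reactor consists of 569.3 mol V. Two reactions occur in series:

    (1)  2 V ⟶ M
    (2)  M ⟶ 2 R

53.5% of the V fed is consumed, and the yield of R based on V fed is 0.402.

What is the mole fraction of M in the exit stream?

0.0712

Conversion of V: V consumed = 2ξ₁ = 0.535 × 569.3 → ξ₁ = 152.3 mol.
Yield of R: 2ξ₂ / 569.3 = 0.402 → ξ₂ = 114.4 mol.
Outlet amounts (n = n₀ + Σ ν·ξ):
  V: 569.3 − 2(152.3) = 264.7
  M: 0 + 1(152.3) − 1(114.4) = 37.86
  R: 0 + 2(114.4) = 228.9
Total out = 531.4 mol; y_M = 37.86 / 531.4 = 0.07124.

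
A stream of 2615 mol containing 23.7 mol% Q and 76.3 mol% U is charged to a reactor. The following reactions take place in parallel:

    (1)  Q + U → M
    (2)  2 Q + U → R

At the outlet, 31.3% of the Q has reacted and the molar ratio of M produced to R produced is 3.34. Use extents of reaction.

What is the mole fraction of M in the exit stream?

0.0501

Conversion of Q: Q consumed = 0.313 × 619.8 = 194 mol = 1ξ₁ + 2ξ₂.
Selectivity: 1ξ₁ / (1ξ₂) = 3.34 → ξ₁ = 3.34 ξ₂.
Substitute: (1·3.34 + 2) ξ₂ = 194 → ξ₂ = 36.33 mol, ξ₁ = 121.3 mol.
Outlet amounts (n = n₀ + Σ ν·ξ):
  Q: 619.8 − 1(121.3) − 2(36.33) = 425.8
  U: 1995 − 1(121.3) − 1(36.33) = 1838
  M: 0 + 1(121.3) = 121.3
  R: 0 + 1(36.33) = 36.33
Total out = 2421 mol; y_M = 121.3 / 2421 = 0.05012.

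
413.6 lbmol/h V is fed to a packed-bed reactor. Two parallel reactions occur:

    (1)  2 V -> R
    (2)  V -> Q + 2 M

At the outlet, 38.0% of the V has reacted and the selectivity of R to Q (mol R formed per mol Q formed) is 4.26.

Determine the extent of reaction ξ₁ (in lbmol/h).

ξ₁ = 70.3 lbmol/h

Conversion of V: V consumed = 0.38 × 413.6 = 157.2 lbmol/h = 2ξ₁ + 1ξ₂.
Selectivity: 1ξ₁ / (1ξ₂) = 4.26 → ξ₁ = 4.26 ξ₂.
Substitute: (2·4.26 + 1) ξ₂ = 157.2 → ξ₂ = 16.51 lbmol/h, ξ₁ = 70.33 lbmol/h.
Outlet amounts (n = n₀ + Σ ν·ξ):
  V: 413.6 − 2(70.33) − 1(16.51) = 256.4
  R: 0 + 1(70.33) = 70.33
  Q: 0 + 1(16.51) = 16.51
  M: 0 + 2(16.51) = 33.02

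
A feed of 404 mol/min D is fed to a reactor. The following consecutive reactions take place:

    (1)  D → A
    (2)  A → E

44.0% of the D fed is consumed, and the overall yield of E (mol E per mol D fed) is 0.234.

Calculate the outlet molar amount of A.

Conversion of D: D consumed = 1ξ₁ = 0.44 × 404 → ξ₁ = 177.8 mol/min.
Yield of E: 1ξ₂ / 404 = 0.234 → ξ₂ = 94.54 mol/min.
Outlet amounts (n = n₀ + Σ ν·ξ):
  D: 404 − 1(177.8) = 226.2
  A: 0 + 1(177.8) − 1(94.54) = 83.22
  E: 0 + 1(94.54) = 94.54

83.2 mol/min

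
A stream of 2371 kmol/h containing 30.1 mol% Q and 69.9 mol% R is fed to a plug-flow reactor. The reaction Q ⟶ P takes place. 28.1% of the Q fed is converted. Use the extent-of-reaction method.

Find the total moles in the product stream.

2370 kmol/h

Q reacted = 0.281 × 713.7 = 200.5 kmol/h; ν_Q = −1, so ξ = 200.5/1 = 200.5 kmol/h.
Outlet amounts (n = n₀ + ν ξ):
  Q: 713.7 − 1(200.5) = 513.1
  P: 0 + 1(200.5) = 200.5
  R: 1657 (inert)
Total out = 513.1 + 200.5 + 1657 = 2371 kmol/h.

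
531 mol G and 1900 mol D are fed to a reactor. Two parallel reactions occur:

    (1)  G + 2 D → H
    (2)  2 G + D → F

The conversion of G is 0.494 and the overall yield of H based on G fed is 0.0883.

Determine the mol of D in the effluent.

Yield of H: 1ξ₁ / 531 = 0.0883 → ξ₁ = 46.89 mol.
Conversion of G: 1ξ₁ + 2ξ₂ = 0.494 × 531 = 262.3 → ξ₂ = 107.7 mol.
Outlet amounts (n = n₀ + Σ ν·ξ):
  G: 531 − 1(46.89) − 2(107.7) = 268.7
  D: 1900 − 2(46.89) − 1(107.7) = 1699
  H: 0 + 1(46.89) = 46.89
  F: 0 + 1(107.7) = 107.7

1700 mol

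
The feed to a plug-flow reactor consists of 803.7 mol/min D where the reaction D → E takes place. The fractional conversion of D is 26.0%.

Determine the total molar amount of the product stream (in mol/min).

D reacted = 0.26 × 803.7 = 209 mol/min; ν_D = −1, so ξ = 209/1 = 209 mol/min.
Outlet amounts (n = n₀ + ν ξ):
  D: 803.7 − 1(209) = 594.7
  E: 0 + 1(209) = 209
Total out = 594.7 + 209 = 803.7 mol/min.

804 mol/min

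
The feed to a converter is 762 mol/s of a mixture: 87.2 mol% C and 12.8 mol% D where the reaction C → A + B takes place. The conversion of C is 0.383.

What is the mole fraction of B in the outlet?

C reacted = 0.383 × 664.5 = 254.5 mol/s; ν_C = −1, so ξ = 254.5/1 = 254.5 mol/s.
Outlet amounts (n = n₀ + ν ξ):
  C: 664.5 − 1(254.5) = 410
  A: 0 + 1(254.5) = 254.5
  B: 0 + 1(254.5) = 254.5
  D: 97.54 (inert)
Total out = 1016 mol/s; y_B = 254.5 / 1016 = 0.2504.

0.25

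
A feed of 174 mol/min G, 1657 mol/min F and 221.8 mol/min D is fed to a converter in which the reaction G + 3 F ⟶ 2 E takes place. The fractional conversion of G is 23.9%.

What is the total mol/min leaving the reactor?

1970 mol/min

G reacted = 0.239 × 174 = 41.59 mol/min; ν_G = −1, so ξ = 41.59/1 = 41.59 mol/min.
Outlet amounts (n = n₀ + ν ξ):
  G: 174 − 1(41.59) = 132.4
  F: 1657 − 3(41.59) = 1532
  E: 0 + 2(41.59) = 83.17
  D: 221.8 (inert)
Total out = 132.4 + 1532 + 83.17 + 221.8 = 1970 mol/min.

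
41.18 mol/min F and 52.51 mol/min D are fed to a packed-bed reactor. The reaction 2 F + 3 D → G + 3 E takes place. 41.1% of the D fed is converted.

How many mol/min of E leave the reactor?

D reacted = 0.411 × 52.51 = 21.58 mol/min; ν_D = −3, so ξ = 21.58/3 = 7.194 mol/min.
Outlet amounts (n = n₀ + ν ξ):
  F: 41.18 − 2(7.194) = 26.79
  D: 52.51 − 3(7.194) = 30.93
  G: 0 + 1(7.194) = 7.194
  E: 0 + 3(7.194) = 21.58

21.6 mol/min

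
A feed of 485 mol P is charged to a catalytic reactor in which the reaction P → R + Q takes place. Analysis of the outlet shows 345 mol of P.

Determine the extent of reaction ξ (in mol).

ξ = 140 mol

For P: n = n₀ − 1ξ → 345 = 485 − 1ξ, giving ξ = 140 mol.
Outlet amounts (n = n₀ + ν ξ):
  P: 485 − 1(140) = 345
  R: 0 + 1(140) = 140
  Q: 0 + 1(140) = 140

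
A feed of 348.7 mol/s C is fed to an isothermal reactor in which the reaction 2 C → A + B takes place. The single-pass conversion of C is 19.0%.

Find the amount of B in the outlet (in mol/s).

33.1 mol/s

C reacted = 0.19 × 348.7 = 66.25 mol/s; ν_C = −2, so ξ = 66.25/2 = 33.13 mol/s.
Outlet amounts (n = n₀ + ν ξ):
  C: 348.7 − 2(33.13) = 282.4
  A: 0 + 1(33.13) = 33.13
  B: 0 + 1(33.13) = 33.13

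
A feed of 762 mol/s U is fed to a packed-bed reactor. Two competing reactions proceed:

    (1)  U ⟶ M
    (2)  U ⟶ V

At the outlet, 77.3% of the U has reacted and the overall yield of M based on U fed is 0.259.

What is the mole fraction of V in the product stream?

0.514

Yield of M: 1ξ₁ / 762 = 0.259 → ξ₁ = 197.4 mol/s.
Conversion of U: 1ξ₁ + 1ξ₂ = 0.773 × 762 = 589 → ξ₂ = 391.7 mol/s.
Outlet amounts (n = n₀ + Σ ν·ξ):
  U: 762 − 1(197.4) − 1(391.7) = 173
  M: 0 + 1(197.4) = 197.4
  V: 0 + 1(391.7) = 391.7
Total out = 762 mol/s; y_V = 391.7 / 762 = 0.514.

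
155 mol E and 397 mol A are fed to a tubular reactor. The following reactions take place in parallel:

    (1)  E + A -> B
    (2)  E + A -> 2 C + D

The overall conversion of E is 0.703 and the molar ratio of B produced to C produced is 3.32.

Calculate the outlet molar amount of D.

14.3 mol

Conversion of E: E consumed = 0.703 × 155 = 109 mol = 1ξ₁ + 1ξ₂.
Selectivity: 1ξ₁ / (2ξ₂) = 3.32 → ξ₁ = 6.64 ξ₂.
Substitute: (1·6.64 + 1) ξ₂ = 109 → ξ₂ = 14.26 mol, ξ₁ = 94.7 mol.
Outlet amounts (n = n₀ + Σ ν·ξ):
  E: 155 − 1(94.7) − 1(14.26) = 46.04
  A: 397 − 1(94.7) − 1(14.26) = 288
  B: 0 + 1(94.7) = 94.7
  C: 0 + 2(14.26) = 28.52
  D: 0 + 1(14.26) = 14.26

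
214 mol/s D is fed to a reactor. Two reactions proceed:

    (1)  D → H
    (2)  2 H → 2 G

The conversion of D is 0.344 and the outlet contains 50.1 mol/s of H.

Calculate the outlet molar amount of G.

23.5 mol/s

Conversion of D: D consumed = 1ξ₁ = 0.344 × 214 → ξ₁ = 73.62 mol/s.
H balance: n_H = 0 + 1ξ₁ − 2ξ₂ = 50.1 → ξ₂ = (1·73.62 − 50.1)/2 = 11.76 mol/s.
Outlet amounts (n = n₀ + Σ ν·ξ):
  D: 214 − 1(73.62) = 140.4
  H: 0 + 1(73.62) − 2(11.76) = 50.1
  G: 0 + 2(11.76) = 23.52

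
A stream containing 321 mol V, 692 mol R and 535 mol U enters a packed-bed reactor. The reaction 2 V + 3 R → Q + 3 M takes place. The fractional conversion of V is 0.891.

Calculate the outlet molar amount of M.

V reacted = 0.891 × 321 = 286 mol; ν_V = −2, so ξ = 286/2 = 143 mol.
Outlet amounts (n = n₀ + ν ξ):
  V: 321 − 2(143) = 34.99
  R: 692 − 3(143) = 263
  Q: 0 + 1(143) = 143
  M: 0 + 3(143) = 429
  U: 535 (inert)

429 mol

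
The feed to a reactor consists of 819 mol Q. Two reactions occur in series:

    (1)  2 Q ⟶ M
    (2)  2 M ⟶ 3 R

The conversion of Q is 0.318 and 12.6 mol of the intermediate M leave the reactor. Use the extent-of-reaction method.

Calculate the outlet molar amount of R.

Conversion of Q: Q consumed = 2ξ₁ = 0.318 × 819 → ξ₁ = 130.2 mol.
M balance: n_M = 0 + 1ξ₁ − 2ξ₂ = 12.6 → ξ₂ = (1·130.2 − 12.6)/2 = 58.81 mol.
Outlet amounts (n = n₀ + Σ ν·ξ):
  Q: 819 − 2(130.2) = 558.6
  M: 0 + 1(130.2) − 2(58.81) = 12.6
  R: 0 + 3(58.81) = 176.4

176 mol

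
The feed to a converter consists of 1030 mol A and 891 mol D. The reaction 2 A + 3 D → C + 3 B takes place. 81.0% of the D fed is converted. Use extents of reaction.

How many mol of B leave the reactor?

722 mol

D reacted = 0.81 × 891 = 721.7 mol; ν_D = −3, so ξ = 721.7/3 = 240.6 mol.
Outlet amounts (n = n₀ + ν ξ):
  A: 1030 − 2(240.6) = 548.9
  D: 891 − 3(240.6) = 169.3
  C: 0 + 1(240.6) = 240.6
  B: 0 + 3(240.6) = 721.7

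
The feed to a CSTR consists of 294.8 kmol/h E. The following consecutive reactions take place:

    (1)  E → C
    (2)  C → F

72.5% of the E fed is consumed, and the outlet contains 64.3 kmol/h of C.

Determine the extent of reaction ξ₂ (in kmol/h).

Conversion of E: E consumed = 1ξ₁ = 0.725 × 294.8 → ξ₁ = 213.7 kmol/h.
C balance: n_C = 0 + 1ξ₁ − 1ξ₂ = 64.3 → ξ₂ = (1·213.7 − 64.3)/1 = 149.4 kmol/h.
Outlet amounts (n = n₀ + Σ ν·ξ):
  E: 294.8 − 1(213.7) = 81.07
  C: 0 + 1(213.7) − 1(149.4) = 64.3
  F: 0 + 1(149.4) = 149.4

ξ₂ = 149 kmol/h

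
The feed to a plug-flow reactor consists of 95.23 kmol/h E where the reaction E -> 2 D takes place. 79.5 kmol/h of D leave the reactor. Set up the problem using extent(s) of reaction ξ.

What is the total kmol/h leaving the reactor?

135 kmol/h

For D: n = n₀ + 2ξ → 79.5 = 0 + 2ξ, giving ξ = 39.75 kmol/h.
Outlet amounts (n = n₀ + ν ξ):
  E: 95.23 − 1(39.75) = 55.48
  D: 0 + 2(39.75) = 79.5
Total out = 55.48 + 79.5 = 135 kmol/h.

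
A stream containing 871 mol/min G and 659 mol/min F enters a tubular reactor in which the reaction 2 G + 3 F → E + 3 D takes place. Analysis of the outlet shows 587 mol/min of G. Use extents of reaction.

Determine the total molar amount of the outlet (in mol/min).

For G: n = n₀ − 2ξ → 587 = 871 − 2ξ, giving ξ = 142 mol/min.
Outlet amounts (n = n₀ + ν ξ):
  G: 871 − 2(142) = 587
  F: 659 − 3(142) = 233
  E: 0 + 1(142) = 142
  D: 0 + 3(142) = 426
Total out = 587 + 233 + 142 + 426 = 1388 mol/min.

1390 mol/min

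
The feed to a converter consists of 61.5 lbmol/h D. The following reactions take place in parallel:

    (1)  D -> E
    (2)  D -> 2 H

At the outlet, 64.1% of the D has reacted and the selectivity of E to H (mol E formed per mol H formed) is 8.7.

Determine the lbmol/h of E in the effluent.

Conversion of D: D consumed = 0.641 × 61.5 = 39.42 lbmol/h = 1ξ₁ + 1ξ₂.
Selectivity: 1ξ₁ / (2ξ₂) = 8.7 → ξ₁ = 17.4 ξ₂.
Substitute: (1·17.4 + 1) ξ₂ = 39.42 → ξ₂ = 2.142 lbmol/h, ξ₁ = 37.28 lbmol/h.
Outlet amounts (n = n₀ + Σ ν·ξ):
  D: 61.5 − 1(37.28) − 1(2.142) = 22.08
  E: 0 + 1(37.28) = 37.28
  H: 0 + 2(2.142) = 4.285

37.3 lbmol/h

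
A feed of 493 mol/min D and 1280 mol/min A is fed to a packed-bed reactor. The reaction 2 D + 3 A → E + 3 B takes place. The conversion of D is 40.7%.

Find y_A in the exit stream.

D reacted = 0.407 × 493 = 200.7 mol/min; ν_D = −2, so ξ = 200.7/2 = 100.3 mol/min.
Outlet amounts (n = n₀ + ν ξ):
  D: 493 − 2(100.3) = 292.3
  A: 1280 − 3(100.3) = 979
  E: 0 + 1(100.3) = 100.3
  B: 0 + 3(100.3) = 301
Total out = 1673 mol/min; y_A = 979 / 1673 = 0.5853.

0.585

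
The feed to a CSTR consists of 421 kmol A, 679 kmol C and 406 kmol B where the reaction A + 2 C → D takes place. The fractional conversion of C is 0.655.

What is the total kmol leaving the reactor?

C reacted = 0.655 × 679 = 444.7 kmol; ν_C = −2, so ξ = 444.7/2 = 222.4 kmol.
Outlet amounts (n = n₀ + ν ξ):
  A: 421 − 1(222.4) = 198.6
  C: 679 − 2(222.4) = 234.3
  D: 0 + 1(222.4) = 222.4
  B: 406 (inert)
Total out = 198.6 + 234.3 + 222.4 + 406 = 1061 kmol.

1060 kmol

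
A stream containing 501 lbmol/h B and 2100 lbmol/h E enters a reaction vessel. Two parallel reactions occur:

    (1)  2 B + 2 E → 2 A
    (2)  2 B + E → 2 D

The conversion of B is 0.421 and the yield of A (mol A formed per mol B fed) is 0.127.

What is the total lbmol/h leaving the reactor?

2460 lbmol/h

Yield of A: 2ξ₁ / 501 = 0.127 → ξ₁ = 31.81 lbmol/h.
Conversion of B: 2ξ₁ + 2ξ₂ = 0.421 × 501 = 210.9 → ξ₂ = 73.65 lbmol/h.
Outlet amounts (n = n₀ + Σ ν·ξ):
  B: 501 − 2(31.81) − 2(73.65) = 290.1
  E: 2100 − 2(31.81) − 1(73.65) = 1963
  A: 0 + 2(31.81) = 63.63
  D: 0 + 2(73.65) = 147.3
Total out = 290.1 + 1963 + 63.63 + 147.3 = 2464 lbmol/h.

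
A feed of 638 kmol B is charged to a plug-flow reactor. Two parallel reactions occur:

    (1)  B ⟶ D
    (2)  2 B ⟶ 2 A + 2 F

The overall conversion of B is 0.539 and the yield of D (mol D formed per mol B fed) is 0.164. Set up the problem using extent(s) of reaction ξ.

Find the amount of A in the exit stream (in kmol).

Yield of D: 1ξ₁ / 638 = 0.164 → ξ₁ = 104.6 kmol.
Conversion of B: 1ξ₁ + 2ξ₂ = 0.539 × 638 = 343.9 → ξ₂ = 119.6 kmol.
Outlet amounts (n = n₀ + Σ ν·ξ):
  B: 638 − 1(104.6) − 2(119.6) = 294.1
  D: 0 + 1(104.6) = 104.6
  A: 0 + 2(119.6) = 239.2
  F: 0 + 2(119.6) = 239.2

239 kmol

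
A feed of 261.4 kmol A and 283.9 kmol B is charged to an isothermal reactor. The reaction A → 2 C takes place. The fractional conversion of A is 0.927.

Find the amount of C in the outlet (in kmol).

485 kmol

A reacted = 0.927 × 261.4 = 242.3 kmol; ν_A = −1, so ξ = 242.3/1 = 242.3 kmol.
Outlet amounts (n = n₀ + ν ξ):
  A: 261.4 − 1(242.3) = 19.08
  C: 0 + 2(242.3) = 484.6
  B: 283.9 (inert)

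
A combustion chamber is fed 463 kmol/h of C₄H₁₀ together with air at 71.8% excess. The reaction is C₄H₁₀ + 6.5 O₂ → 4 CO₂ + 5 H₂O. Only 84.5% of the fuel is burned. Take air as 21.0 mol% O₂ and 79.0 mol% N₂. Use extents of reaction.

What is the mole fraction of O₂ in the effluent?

0.102

Stoichiometric O₂ = 6.5 × 463 = 3010 kmol/h; O₂ fed = 3010 × 1.718 = 5170 kmol/h.
N₂ fed = 5170 × 79/21 = 19450 kmol/h.
Fuel reacted = 0.845 × 463 → ξ = 391.2 kmol/h.
Outlet (n = n₀ + ν ξ):
  C₄H₁₀: 463 − 1(391.2) = 71.76
  O₂: 5170 − 6.5(391.2) = 2627
  N₂: 19450 (inert)
  CO₂: 0 + 4(391.2) = 1565
  H₂O: 0 + 5(391.2) = 1956
Total out = 25670 kmol/h; y_O₂ = 2627 / 25670 = 0.1023.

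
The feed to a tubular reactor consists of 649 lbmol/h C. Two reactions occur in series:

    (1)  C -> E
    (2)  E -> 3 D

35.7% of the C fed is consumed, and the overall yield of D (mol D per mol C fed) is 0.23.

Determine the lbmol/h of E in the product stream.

182 lbmol/h

Conversion of C: C consumed = 1ξ₁ = 0.357 × 649 → ξ₁ = 231.7 lbmol/h.
Yield of D: 3ξ₂ / 649 = 0.23 → ξ₂ = 49.76 lbmol/h.
Outlet amounts (n = n₀ + Σ ν·ξ):
  C: 649 − 1(231.7) = 417.3
  E: 0 + 1(231.7) − 1(49.76) = 181.9
  D: 0 + 3(49.76) = 149.3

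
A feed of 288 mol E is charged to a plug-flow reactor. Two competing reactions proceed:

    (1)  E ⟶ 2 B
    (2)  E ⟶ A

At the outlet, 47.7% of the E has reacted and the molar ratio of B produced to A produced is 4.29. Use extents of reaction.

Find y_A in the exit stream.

Conversion of E: E consumed = 0.477 × 288 = 137.4 mol = 1ξ₁ + 1ξ₂.
Selectivity: 2ξ₁ / (1ξ₂) = 4.29 → ξ₁ = 2.145 ξ₂.
Substitute: (1·2.145 + 1) ξ₂ = 137.4 → ξ₂ = 43.68 mol, ξ₁ = 93.7 mol.
Outlet amounts (n = n₀ + Σ ν·ξ):
  E: 288 − 1(93.7) − 1(43.68) = 150.6
  B: 0 + 2(93.7) = 187.4
  A: 0 + 1(43.68) = 43.68
Total out = 381.7 mol; y_A = 43.68 / 381.7 = 0.1144.

0.114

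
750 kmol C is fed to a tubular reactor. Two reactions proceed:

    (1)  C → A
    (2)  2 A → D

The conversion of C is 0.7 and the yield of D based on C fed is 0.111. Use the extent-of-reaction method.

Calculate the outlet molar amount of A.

Conversion of C: C consumed = 1ξ₁ = 0.7 × 750 → ξ₁ = 525 kmol.
Yield of D: 1ξ₂ / 750 = 0.111 → ξ₂ = 83.25 kmol.
Outlet amounts (n = n₀ + Σ ν·ξ):
  C: 750 − 1(525) = 225
  A: 0 + 1(525) − 2(83.25) = 358.5
  D: 0 + 1(83.25) = 83.25

358 kmol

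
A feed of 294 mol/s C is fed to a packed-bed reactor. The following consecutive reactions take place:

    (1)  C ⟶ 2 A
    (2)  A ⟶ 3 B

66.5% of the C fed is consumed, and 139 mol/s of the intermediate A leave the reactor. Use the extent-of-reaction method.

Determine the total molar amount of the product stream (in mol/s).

994 mol/s

Conversion of C: C consumed = 1ξ₁ = 0.665 × 294 → ξ₁ = 195.5 mol/s.
A balance: n_A = 0 + 2ξ₁ − 1ξ₂ = 139 → ξ₂ = (2·195.5 − 139)/1 = 252 mol/s.
Outlet amounts (n = n₀ + Σ ν·ξ):
  C: 294 − 1(195.5) = 98.49
  A: 0 + 2(195.5) − 1(252) = 139
  B: 0 + 3(252) = 756.1
Total out = 98.49 + 139 + 756.1 = 993.6 mol/s.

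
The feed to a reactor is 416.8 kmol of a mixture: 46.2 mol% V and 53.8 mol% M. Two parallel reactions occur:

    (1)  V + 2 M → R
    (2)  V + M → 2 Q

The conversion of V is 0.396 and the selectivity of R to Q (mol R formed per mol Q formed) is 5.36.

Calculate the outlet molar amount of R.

69.7 kmol

Conversion of V: V consumed = 0.396 × 192.6 = 76.25 kmol = 1ξ₁ + 1ξ₂.
Selectivity: 1ξ₁ / (2ξ₂) = 5.36 → ξ₁ = 10.72 ξ₂.
Substitute: (1·10.72 + 1) ξ₂ = 76.25 → ξ₂ = 6.506 kmol, ξ₁ = 69.75 kmol.
Outlet amounts (n = n₀ + Σ ν·ξ):
  V: 192.6 − 1(69.75) − 1(6.506) = 116.3
  M: 224.2 − 2(69.75) − 1(6.506) = 78.24
  R: 0 + 1(69.75) = 69.75
  Q: 0 + 2(6.506) = 13.01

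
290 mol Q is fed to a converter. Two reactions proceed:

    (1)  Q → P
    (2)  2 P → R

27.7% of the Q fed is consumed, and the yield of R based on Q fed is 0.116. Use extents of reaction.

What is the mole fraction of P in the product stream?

0.0509

Conversion of Q: Q consumed = 1ξ₁ = 0.277 × 290 → ξ₁ = 80.33 mol.
Yield of R: 1ξ₂ / 290 = 0.116 → ξ₂ = 33.64 mol.
Outlet amounts (n = n₀ + Σ ν·ξ):
  Q: 290 − 1(80.33) = 209.7
  P: 0 + 1(80.33) − 2(33.64) = 13.05
  R: 0 + 1(33.64) = 33.64
Total out = 256.4 mol; y_P = 13.05 / 256.4 = 0.0509.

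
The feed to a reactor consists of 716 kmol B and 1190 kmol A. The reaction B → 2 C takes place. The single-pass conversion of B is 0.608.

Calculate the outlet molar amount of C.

871 kmol

B reacted = 0.608 × 716 = 435.3 kmol; ν_B = −1, so ξ = 435.3/1 = 435.3 kmol.
Outlet amounts (n = n₀ + ν ξ):
  B: 716 − 1(435.3) = 280.7
  C: 0 + 2(435.3) = 870.7
  A: 1190 (inert)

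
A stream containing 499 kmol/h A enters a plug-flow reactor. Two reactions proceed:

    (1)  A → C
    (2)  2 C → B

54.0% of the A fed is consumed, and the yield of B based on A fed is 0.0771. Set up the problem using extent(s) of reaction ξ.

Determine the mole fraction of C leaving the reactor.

Conversion of A: A consumed = 1ξ₁ = 0.54 × 499 → ξ₁ = 269.5 kmol/h.
Yield of B: 1ξ₂ / 499 = 0.0771 → ξ₂ = 38.47 kmol/h.
Outlet amounts (n = n₀ + Σ ν·ξ):
  A: 499 − 1(269.5) = 229.5
  C: 0 + 1(269.5) − 2(38.47) = 192.5
  B: 0 + 1(38.47) = 38.47
Total out = 460.5 kmol/h; y_C = 192.5 / 460.5 = 0.418.

0.418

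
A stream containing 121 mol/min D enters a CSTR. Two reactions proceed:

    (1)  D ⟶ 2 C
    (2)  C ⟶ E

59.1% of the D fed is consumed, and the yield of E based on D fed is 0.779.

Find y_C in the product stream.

Conversion of D: D consumed = 1ξ₁ = 0.591 × 121 → ξ₁ = 71.51 mol/min.
Yield of E: 1ξ₂ / 121 = 0.779 → ξ₂ = 94.26 mol/min.
Outlet amounts (n = n₀ + Σ ν·ξ):
  D: 121 − 1(71.51) = 49.49
  C: 0 + 2(71.51) − 1(94.26) = 48.76
  E: 0 + 1(94.26) = 94.26
Total out = 192.5 mol/min; y_C = 48.76 / 192.5 = 0.2533.

0.253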